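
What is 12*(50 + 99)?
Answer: 1788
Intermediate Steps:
12*(50 + 99) = 12*149 = 1788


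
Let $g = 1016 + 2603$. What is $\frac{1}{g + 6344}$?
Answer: $\frac{1}{9963} \approx 0.00010037$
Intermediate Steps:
$g = 3619$
$\frac{1}{g + 6344} = \frac{1}{3619 + 6344} = \frac{1}{9963}$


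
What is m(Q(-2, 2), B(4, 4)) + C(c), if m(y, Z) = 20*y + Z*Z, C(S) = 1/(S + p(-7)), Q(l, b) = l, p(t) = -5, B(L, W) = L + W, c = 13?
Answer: 193/8 ≈ 24.125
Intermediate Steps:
C(S) = 1/(-5 + S) (C(S) = 1/(S - 5) = 1/(-5 + S))
m(y, Z) = Z² + 20*y (m(y, Z) = 20*y + Z² = Z² + 20*y)
m(Q(-2, 2), B(4, 4)) + C(c) = ((4 + 4)² + 20*(-2)) + 1/(-5 + 13) = (8² - 40) + 1/8 = (64 - 40) + ⅛ = 24 + ⅛ = 193/8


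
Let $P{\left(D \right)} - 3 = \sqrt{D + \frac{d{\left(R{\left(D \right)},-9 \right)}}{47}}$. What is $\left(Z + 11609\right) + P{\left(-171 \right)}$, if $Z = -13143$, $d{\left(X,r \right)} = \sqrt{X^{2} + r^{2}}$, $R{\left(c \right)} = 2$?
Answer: $-1531 + \frac{i \sqrt{377739 - 47 \sqrt{85}}}{47} \approx -1531.0 + 13.069 i$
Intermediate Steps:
$P{\left(D \right)} = 3 + \sqrt{D + \frac{\sqrt{85}}{47}}$ ($P{\left(D \right)} = 3 + \sqrt{D + \frac{\sqrt{2^{2} + \left(-9\right)^{2}}}{47}} = 3 + \sqrt{D + \sqrt{4 + 81} \cdot \frac{1}{47}} = 3 + \sqrt{D + \sqrt{85} \cdot \frac{1}{47}} = 3 + \sqrt{D + \frac{\sqrt{85}}{47}}$)
$\left(Z + 11609\right) + P{\left(-171 \right)} = \left(-13143 + 11609\right) + \left(3 + \frac{\sqrt{47 \sqrt{85} + 2209 \left(-171\right)}}{47}\right) = -1534 + \left(3 + \frac{\sqrt{47 \sqrt{85} - 377739}}{47}\right) = -1534 + \left(3 + \frac{\sqrt{-377739 + 47 \sqrt{85}}}{47}\right) = -1531 + \frac{\sqrt{-377739 + 47 \sqrt{85}}}{47}$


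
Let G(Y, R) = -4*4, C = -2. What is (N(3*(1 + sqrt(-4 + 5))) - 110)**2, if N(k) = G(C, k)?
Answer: 15876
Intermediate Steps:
G(Y, R) = -16
N(k) = -16
(N(3*(1 + sqrt(-4 + 5))) - 110)**2 = (-16 - 110)**2 = (-126)**2 = 15876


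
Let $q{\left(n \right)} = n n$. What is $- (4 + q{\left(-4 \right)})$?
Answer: $-20$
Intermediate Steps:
$q{\left(n \right)} = n^{2}$
$- (4 + q{\left(-4 \right)}) = - (4 + \left(-4\right)^{2}) = - (4 + 16) = \left(-1\right) 20 = -20$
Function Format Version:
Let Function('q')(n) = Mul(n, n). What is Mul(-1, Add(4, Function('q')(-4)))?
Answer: -20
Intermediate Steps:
Function('q')(n) = Pow(n, 2)
Mul(-1, Add(4, Function('q')(-4))) = Mul(-1, Add(4, Pow(-4, 2))) = Mul(-1, Add(4, 16)) = Mul(-1, 20) = -20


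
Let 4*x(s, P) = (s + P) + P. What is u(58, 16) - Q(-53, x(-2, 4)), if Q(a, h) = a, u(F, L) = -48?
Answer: 5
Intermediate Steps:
x(s, P) = P/2 + s/4 (x(s, P) = ((s + P) + P)/4 = ((P + s) + P)/4 = (s + 2*P)/4 = P/2 + s/4)
u(58, 16) - Q(-53, x(-2, 4)) = -48 - 1*(-53) = -48 + 53 = 5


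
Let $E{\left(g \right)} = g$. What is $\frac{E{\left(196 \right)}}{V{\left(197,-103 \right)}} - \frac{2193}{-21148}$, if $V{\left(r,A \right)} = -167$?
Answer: $- \frac{222281}{207748} \approx -1.07$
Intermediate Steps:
$\frac{E{\left(196 \right)}}{V{\left(197,-103 \right)}} - \frac{2193}{-21148} = \frac{196}{-167} - \frac{2193}{-21148} = 196 \left(- \frac{1}{167}\right) - - \frac{129}{1244} = - \frac{196}{167} + \frac{129}{1244} = - \frac{222281}{207748}$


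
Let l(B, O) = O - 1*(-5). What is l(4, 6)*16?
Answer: 176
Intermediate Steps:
l(B, O) = 5 + O (l(B, O) = O + 5 = 5 + O)
l(4, 6)*16 = (5 + 6)*16 = 11*16 = 176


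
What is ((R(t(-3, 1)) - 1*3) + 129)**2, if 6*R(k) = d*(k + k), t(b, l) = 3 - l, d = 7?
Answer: 153664/9 ≈ 17074.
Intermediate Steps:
R(k) = 7*k/3 (R(k) = (7*(k + k))/6 = (7*(2*k))/6 = (14*k)/6 = 7*k/3)
((R(t(-3, 1)) - 1*3) + 129)**2 = ((7*(3 - 1*1)/3 - 1*3) + 129)**2 = ((7*(3 - 1)/3 - 3) + 129)**2 = (((7/3)*2 - 3) + 129)**2 = ((14/3 - 3) + 129)**2 = (5/3 + 129)**2 = (392/3)**2 = 153664/9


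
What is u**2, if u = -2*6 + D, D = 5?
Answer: 49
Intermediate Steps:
u = -7 (u = -2*6 + 5 = -12 + 5 = -7)
u**2 = (-7)**2 = 49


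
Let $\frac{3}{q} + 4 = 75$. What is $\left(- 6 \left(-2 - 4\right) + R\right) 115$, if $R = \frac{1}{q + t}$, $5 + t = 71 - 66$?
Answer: $\frac{20585}{3} \approx 6861.7$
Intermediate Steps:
$t = 0$ ($t = -5 + \left(71 - 66\right) = -5 + 5 = 0$)
$q = \frac{3}{71}$ ($q = \frac{3}{-4 + 75} = \frac{3}{71} \approx 0.042253$)
$R = \frac{71}{3}$ ($R = \frac{1}{\frac{3}{71} + 0} = \frac{1}{\frac{3}{71}} = \frac{71}{3} \approx 23.667$)
$\left(- 6 \left(-2 - 4\right) + R\right) 115 = \left(- 6 \left(-2 - 4\right) + \frac{71}{3}\right) 115 = \left(\left(-6\right) \left(-6\right) + \frac{71}{3}\right) 115 = \left(36 + \frac{71}{3}\right) 115 = \frac{179}{3} \cdot 115 = \frac{20585}{3}$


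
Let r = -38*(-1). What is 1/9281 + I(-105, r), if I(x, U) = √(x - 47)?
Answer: 1/9281 + 2*I*√38 ≈ 0.00010775 + 12.329*I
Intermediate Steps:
r = 38
I(x, U) = √(-47 + x)
1/9281 + I(-105, r) = 1/9281 + √(-47 - 105) = 1/9281 + √(-152) = 1/9281 + 2*I*√38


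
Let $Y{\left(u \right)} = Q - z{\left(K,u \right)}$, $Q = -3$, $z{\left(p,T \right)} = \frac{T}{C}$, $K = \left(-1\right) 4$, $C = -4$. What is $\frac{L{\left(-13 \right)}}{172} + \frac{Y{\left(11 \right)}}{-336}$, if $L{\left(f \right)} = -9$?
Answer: $- \frac{2981}{57792} \approx -0.051582$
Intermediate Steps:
$K = -4$
$z{\left(p,T \right)} = - \frac{T}{4}$ ($z{\left(p,T \right)} = \frac{T}{-4} = T \left(- \frac{1}{4}\right) = - \frac{T}{4}$)
$Y{\left(u \right)} = -3 + \frac{u}{4}$ ($Y{\left(u \right)} = -3 - - \frac{u}{4} = -3 + \frac{u}{4}$)
$\frac{L{\left(-13 \right)}}{172} + \frac{Y{\left(11 \right)}}{-336} = - \frac{9}{172} + \frac{-3 + \frac{1}{4} \cdot 11}{-336} = \left(-9\right) \frac{1}{172} + \left(-3 + \frac{11}{4}\right) \left(- \frac{1}{336}\right) = - \frac{9}{172} - - \frac{1}{1344} = - \frac{9}{172} + \frac{1}{1344} = - \frac{2981}{57792}$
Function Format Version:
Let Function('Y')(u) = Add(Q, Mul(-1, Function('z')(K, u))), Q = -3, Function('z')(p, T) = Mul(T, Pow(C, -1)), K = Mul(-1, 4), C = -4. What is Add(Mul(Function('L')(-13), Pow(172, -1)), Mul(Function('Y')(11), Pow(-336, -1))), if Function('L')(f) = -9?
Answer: Rational(-2981, 57792) ≈ -0.051582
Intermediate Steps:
K = -4
Function('z')(p, T) = Mul(Rational(-1, 4), T) (Function('z')(p, T) = Mul(T, Pow(-4, -1)) = Mul(T, Rational(-1, 4)) = Mul(Rational(-1, 4), T))
Function('Y')(u) = Add(-3, Mul(Rational(1, 4), u)) (Function('Y')(u) = Add(-3, Mul(-1, Mul(Rational(-1, 4), u))) = Add(-3, Mul(Rational(1, 4), u)))
Add(Mul(Function('L')(-13), Pow(172, -1)), Mul(Function('Y')(11), Pow(-336, -1))) = Add(Mul(-9, Pow(172, -1)), Mul(Add(-3, Mul(Rational(1, 4), 11)), Pow(-336, -1))) = Add(Mul(-9, Rational(1, 172)), Mul(Add(-3, Rational(11, 4)), Rational(-1, 336))) = Add(Rational(-9, 172), Mul(Rational(-1, 4), Rational(-1, 336))) = Add(Rational(-9, 172), Rational(1, 1344)) = Rational(-2981, 57792)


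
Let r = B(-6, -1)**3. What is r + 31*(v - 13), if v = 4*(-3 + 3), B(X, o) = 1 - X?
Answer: -60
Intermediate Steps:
v = 0 (v = 4*0 = 0)
r = 343 (r = (1 - 1*(-6))**3 = (1 + 6)**3 = 7**3 = 343)
r + 31*(v - 13) = 343 + 31*(0 - 13) = 343 + 31*(-13) = 343 - 403 = -60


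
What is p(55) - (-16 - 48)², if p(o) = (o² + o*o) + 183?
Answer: 2137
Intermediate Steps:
p(o) = 183 + 2*o² (p(o) = (o² + o²) + 183 = 2*o² + 183 = 183 + 2*o²)
p(55) - (-16 - 48)² = (183 + 2*55²) - (-16 - 48)² = (183 + 2*3025) - 1*(-64)² = (183 + 6050) - 1*4096 = 6233 - 4096 = 2137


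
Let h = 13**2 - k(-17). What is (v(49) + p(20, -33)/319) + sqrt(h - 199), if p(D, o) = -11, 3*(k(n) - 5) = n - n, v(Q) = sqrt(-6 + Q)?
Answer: -1/29 + sqrt(43) + I*sqrt(35) ≈ 6.523 + 5.9161*I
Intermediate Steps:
k(n) = 5 (k(n) = 5 + (n - n)/3 = 5 + (1/3)*0 = 5 + 0 = 5)
h = 164 (h = 13**2 - 1*5 = 169 - 5 = 164)
(v(49) + p(20, -33)/319) + sqrt(h - 199) = (sqrt(-6 + 49) - 11/319) + sqrt(164 - 199) = (sqrt(43) - 11*1/319) + sqrt(-35) = (sqrt(43) - 1/29) + I*sqrt(35) = (-1/29 + sqrt(43)) + I*sqrt(35) = -1/29 + sqrt(43) + I*sqrt(35)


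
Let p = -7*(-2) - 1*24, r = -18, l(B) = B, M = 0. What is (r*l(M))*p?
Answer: 0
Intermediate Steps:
p = -10 (p = 14 - 24 = -10)
(r*l(M))*p = -18*0*(-10) = 0*(-10) = 0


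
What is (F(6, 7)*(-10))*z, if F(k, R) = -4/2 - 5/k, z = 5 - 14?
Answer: -255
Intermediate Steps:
z = -9
F(k, R) = -2 - 5/k (F(k, R) = -4*1/2 - 5/k = -2 - 5/k)
(F(6, 7)*(-10))*z = ((-2 - 5/6)*(-10))*(-9) = -17/6*(-10)*(-9) = (85/3)*(-9) = -255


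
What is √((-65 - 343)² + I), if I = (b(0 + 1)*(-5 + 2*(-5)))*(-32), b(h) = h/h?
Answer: 4*√10434 ≈ 408.59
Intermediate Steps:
b(h) = 1
I = 480 (I = (1*(-5 + 2*(-5)))*(-32) = (1*(-5 - 10))*(-32) = (1*(-15))*(-32) = -15*(-32) = 480)
√((-65 - 343)² + I) = √((-65 - 343)² + 480) = √((-408)² + 480) = √(166464 + 480) = √166944 = 4*√10434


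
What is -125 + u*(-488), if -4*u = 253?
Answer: 30741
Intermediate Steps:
u = -253/4 (u = -¼*253 = -253/4 ≈ -63.250)
-125 + u*(-488) = -125 - 253/4*(-488) = -125 + 30866 = 30741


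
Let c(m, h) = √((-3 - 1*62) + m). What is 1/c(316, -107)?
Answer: √251/251 ≈ 0.063119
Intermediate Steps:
c(m, h) = √(-65 + m) (c(m, h) = √((-3 - 62) + m) = √(-65 + m))
1/c(316, -107) = 1/(√(-65 + 316)) = 1/(√251) = √251/251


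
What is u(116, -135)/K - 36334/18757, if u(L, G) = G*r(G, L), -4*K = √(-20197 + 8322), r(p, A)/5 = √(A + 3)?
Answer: -36334/18757 - 108*I*√2261/19 ≈ -1.9371 - 270.28*I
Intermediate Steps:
r(p, A) = 5*√(3 + A) (r(p, A) = 5*√(A + 3) = 5*√(3 + A))
K = -25*I*√19/4 (K = -√(-20197 + 8322)/4 = -25*I*√19/4 ≈ -27.243*I)
u(L, G) = 5*G*√(3 + L) (u(L, G) = G*(5*√(3 + L)) = 5*G*√(3 + L))
u(116, -135)/K - 36334/18757 = (5*(-135)*√(3 + 116))/((-25*I*√19/4)) - 36334/18757 = (5*(-135)*√119)*(4*I*√19/475) - 36334*1/18757 = (-675*√119)*(4*I*√19/475) - 36334/18757 = -108*I*√2261/19 - 36334/18757 = -36334/18757 - 108*I*√2261/19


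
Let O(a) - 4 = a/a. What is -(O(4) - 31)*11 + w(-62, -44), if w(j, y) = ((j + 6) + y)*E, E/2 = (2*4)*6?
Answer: -9314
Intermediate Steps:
O(a) = 5 (O(a) = 4 + a/a = 4 + 1 = 5)
E = 96 (E = 2*((2*4)*6) = 2*(8*6) = 2*48 = 96)
w(j, y) = 576 + 96*j + 96*y (w(j, y) = ((j + 6) + y)*96 = ((6 + j) + y)*96 = (6 + j + y)*96 = 576 + 96*j + 96*y)
-(O(4) - 31)*11 + w(-62, -44) = -(5 - 31)*11 + (576 + 96*(-62) + 96*(-44)) = -(-26)*11 + (576 - 5952 - 4224) = -1*(-286) - 9600 = 286 - 9600 = -9314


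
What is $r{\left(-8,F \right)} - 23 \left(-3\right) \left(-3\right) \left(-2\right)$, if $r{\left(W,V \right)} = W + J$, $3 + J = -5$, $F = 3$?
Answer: $398$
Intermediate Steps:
$J = -8$ ($J = -3 - 5 = -8$)
$r{\left(W,V \right)} = -8 + W$ ($r{\left(W,V \right)} = W - 8 = -8 + W$)
$r{\left(-8,F \right)} - 23 \left(-3\right) \left(-3\right) \left(-2\right) = \left(-8 - 8\right) - 23 \left(-3\right) \left(-3\right) \left(-2\right) = -16 - 23 \cdot 9 \left(-2\right) = -16 - -414 = -16 + 414 = 398$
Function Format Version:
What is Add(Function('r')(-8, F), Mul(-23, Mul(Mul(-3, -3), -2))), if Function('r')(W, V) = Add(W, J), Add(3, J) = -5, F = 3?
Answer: 398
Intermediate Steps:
J = -8 (J = Add(-3, -5) = -8)
Function('r')(W, V) = Add(-8, W) (Function('r')(W, V) = Add(W, -8) = Add(-8, W))
Add(Function('r')(-8, F), Mul(-23, Mul(Mul(-3, -3), -2))) = Add(Add(-8, -8), Mul(-23, Mul(Mul(-3, -3), -2))) = Add(-16, Mul(-23, Mul(9, -2))) = Add(-16, Mul(-23, -18)) = Add(-16, 414) = 398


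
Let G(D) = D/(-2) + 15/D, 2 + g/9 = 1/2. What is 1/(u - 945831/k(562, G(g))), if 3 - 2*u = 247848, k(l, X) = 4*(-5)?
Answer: -20/1532619 ≈ -1.3050e-5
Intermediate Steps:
g = -27/2 (g = -18 + 9/2 = -27/2 ≈ -13.500)
G(D) = 15/D - D/2 (G(D) = D*(-½) + 15/D = -D/2 + 15/D = 15/D - D/2)
k(l, X) = -20
u = -247845/2 (u = 3/2 - ½*247848 = 3/2 - 123924 = -247845/2 ≈ -1.2392e+5)
1/(u - 945831/k(562, G(g))) = 1/(-247845/2 - 945831/(-20)) = 1/(-247845/2 - 945831*(-1/20)) = 1/(-247845/2 + 945831/20) = 1/(-1532619/20) = -20/1532619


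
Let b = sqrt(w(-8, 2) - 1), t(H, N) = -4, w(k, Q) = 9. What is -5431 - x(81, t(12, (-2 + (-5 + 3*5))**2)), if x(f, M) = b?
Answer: -5431 - 2*sqrt(2) ≈ -5433.8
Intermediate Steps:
b = 2*sqrt(2) (b = sqrt(9 - 1) = sqrt(8) = 2*sqrt(2) ≈ 2.8284)
x(f, M) = 2*sqrt(2)
-5431 - x(81, t(12, (-2 + (-5 + 3*5))**2)) = -5431 - 2*sqrt(2)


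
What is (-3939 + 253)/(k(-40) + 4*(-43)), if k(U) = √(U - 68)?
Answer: 158498/7423 + 5529*I*√3/7423 ≈ 21.352 + 1.2901*I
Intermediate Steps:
k(U) = √(-68 + U)
(-3939 + 253)/(k(-40) + 4*(-43)) = (-3939 + 253)/(√(-68 - 40) + 4*(-43)) = -3686/(√(-108) - 172) = -3686/(6*I*√3 - 172) = -3686/(-172 + 6*I*√3)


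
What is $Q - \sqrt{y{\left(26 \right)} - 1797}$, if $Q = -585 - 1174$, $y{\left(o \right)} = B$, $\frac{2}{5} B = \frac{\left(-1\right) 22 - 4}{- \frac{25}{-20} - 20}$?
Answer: $-1759 - \frac{i \sqrt{403545}}{15} \approx -1759.0 - 42.35 i$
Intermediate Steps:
$B = \frac{52}{15}$ ($B = \frac{5 \frac{\left(-1\right) 22 - 4}{- \frac{25}{-20} - 20}}{2} = \frac{5 \frac{-22 - 4}{\left(-25\right) \left(- \frac{1}{20}\right) - 20}}{2} = \frac{5 \left(- \frac{26}{\frac{5}{4} - 20}\right)}{2} = \frac{5 \left(- \frac{26}{- \frac{75}{4}}\right)}{2} = \frac{5 \left(\left(-26\right) \left(- \frac{4}{75}\right)\right)}{2} = \frac{5}{2} \cdot \frac{104}{75} = \frac{52}{15} \approx 3.4667$)
$y{\left(o \right)} = \frac{52}{15}$
$Q = -1759$ ($Q = -585 - 1174 = -1759$)
$Q - \sqrt{y{\left(26 \right)} - 1797} = -1759 - \sqrt{\frac{52}{15} - 1797} = -1759 - \sqrt{- \frac{26903}{15}} = -1759 - \frac{i \sqrt{403545}}{15}$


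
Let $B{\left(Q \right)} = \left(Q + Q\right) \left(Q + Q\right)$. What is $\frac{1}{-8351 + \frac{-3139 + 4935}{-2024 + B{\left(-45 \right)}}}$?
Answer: $- \frac{1519}{12684720} \approx -0.00011975$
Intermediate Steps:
$B{\left(Q \right)} = 4 Q^{2}$ ($B{\left(Q \right)} = 2 Q 2 Q = 4 Q^{2}$)
$\frac{1}{-8351 + \frac{-3139 + 4935}{-2024 + B{\left(-45 \right)}}} = \frac{1}{-8351 + \frac{-3139 + 4935}{-2024 + 4 \left(-45\right)^{2}}} = \frac{1}{-8351 + \frac{1796}{-2024 + 4 \cdot 2025}} = \frac{1}{-8351 + \frac{1796}{-2024 + 8100}} = \frac{1}{-8351 + \frac{1796}{6076}} = \frac{1}{-8351 + 1796 \cdot \frac{1}{6076}} = \frac{1}{-8351 + \frac{449}{1519}} = \frac{1}{- \frac{12684720}{1519}} = - \frac{1519}{12684720}$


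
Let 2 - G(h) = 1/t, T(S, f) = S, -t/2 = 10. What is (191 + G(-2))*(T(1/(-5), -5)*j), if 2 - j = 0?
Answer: -3861/50 ≈ -77.220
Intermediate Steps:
j = 2 (j = 2 - 1*0 = 2 + 0 = 2)
t = -20 (t = -2*10 = -20)
G(h) = 41/20 (G(h) = 2 - 1/(-20) = 2 - 1*(-1/20) = 2 + 1/20 = 41/20)
(191 + G(-2))*(T(1/(-5), -5)*j) = (191 + 41/20)*(2/(-5)) = 3861*(-⅕*2)/20 = (3861/20)*(-⅖) = -3861/50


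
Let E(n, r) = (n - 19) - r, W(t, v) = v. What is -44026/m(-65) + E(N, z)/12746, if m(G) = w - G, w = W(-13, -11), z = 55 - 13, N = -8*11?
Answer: -280581721/344142 ≈ -815.31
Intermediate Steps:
N = -88
z = 42
w = -11
m(G) = -11 - G
E(n, r) = -19 + n - r (E(n, r) = (-19 + n) - r = -19 + n - r)
-44026/m(-65) + E(N, z)/12746 = -44026/(-11 - 1*(-65)) + (-19 - 88 - 1*42)/12746 = -44026/(-11 + 65) + (-19 - 88 - 42)*(1/12746) = -44026/54 - 149*1/12746 = -44026*1/54 - 149/12746 = -22013/27 - 149/12746 = -280581721/344142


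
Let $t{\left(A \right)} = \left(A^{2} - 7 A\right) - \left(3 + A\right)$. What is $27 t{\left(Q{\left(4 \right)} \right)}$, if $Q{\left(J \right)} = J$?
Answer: $-513$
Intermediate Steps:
$t{\left(A \right)} = -3 + A^{2} - 8 A$
$27 t{\left(Q{\left(4 \right)} \right)} = 27 \left(-3 + 4^{2} - 32\right) = 27 \left(-3 + 16 - 32\right) = 27 \left(-19\right) = -513$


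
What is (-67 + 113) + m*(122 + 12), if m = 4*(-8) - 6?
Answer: -5046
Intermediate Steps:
m = -38 (m = -32 - 6 = -38)
(-67 + 113) + m*(122 + 12) = (-67 + 113) - 38*(122 + 12) = 46 - 38*134 = 46 - 5092 = -5046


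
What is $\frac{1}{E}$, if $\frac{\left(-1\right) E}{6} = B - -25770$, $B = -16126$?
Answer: $- \frac{1}{57864} \approx -1.7282 \cdot 10^{-5}$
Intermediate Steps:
$E = -57864$ ($E = - 6 \left(-16126 - -25770\right) = - 6 \left(-16126 + 25770\right) = \left(-6\right) 9644 = -57864$)
$\frac{1}{E} = \frac{1}{-57864} = - \frac{1}{57864}$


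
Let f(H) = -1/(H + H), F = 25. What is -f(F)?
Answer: 1/50 ≈ 0.020000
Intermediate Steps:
f(H) = -1/(2*H)
-f(F) = -(-1)/(2*25) = -1*(-1/50) = 1/50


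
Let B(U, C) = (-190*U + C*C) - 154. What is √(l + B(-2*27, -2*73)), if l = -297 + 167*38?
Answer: √37471 ≈ 193.57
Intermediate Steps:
l = 6049 (l = -297 + 6346 = 6049)
B(U, C) = -154 + C² - 190*U (B(U, C) = (-190*U + C²) - 154 = (C² - 190*U) - 154 = -154 + C² - 190*U)
√(l + B(-2*27, -2*73)) = √(6049 + (-154 + (-2*73)² - (-380)*27)) = √(6049 + (-154 + (-146)² - 190*(-54))) = √(6049 + (-154 + 21316 + 10260)) = √(6049 + 31422) = √37471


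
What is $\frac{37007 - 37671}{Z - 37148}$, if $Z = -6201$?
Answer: $\frac{664}{43349} \approx 0.015318$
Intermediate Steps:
$\frac{37007 - 37671}{Z - 37148} = \frac{37007 - 37671}{-6201 - 37148} = - \frac{664}{-43349} = \left(-664\right) \left(- \frac{1}{43349}\right) = \frac{664}{43349}$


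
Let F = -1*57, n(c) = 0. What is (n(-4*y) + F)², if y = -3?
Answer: 3249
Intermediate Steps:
F = -57
(n(-4*y) + F)² = (0 - 57)² = (-57)² = 3249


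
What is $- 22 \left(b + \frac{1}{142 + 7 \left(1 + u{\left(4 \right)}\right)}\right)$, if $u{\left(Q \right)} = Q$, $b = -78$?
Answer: $\frac{303710}{177} \approx 1715.9$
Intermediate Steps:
$- 22 \left(b + \frac{1}{142 + 7 \left(1 + u{\left(4 \right)}\right)}\right) = - 22 \left(-78 + \frac{1}{142 + 7 \left(1 + 4\right)}\right) = - 22 \left(-78 + \frac{1}{142 + 7 \cdot 5}\right) = - 22 \left(-78 + \frac{1}{142 + 35}\right) = - 22 \left(-78 + \frac{1}{177}\right) = \left(-22\right) \left(- \frac{13805}{177}\right) = \frac{303710}{177}$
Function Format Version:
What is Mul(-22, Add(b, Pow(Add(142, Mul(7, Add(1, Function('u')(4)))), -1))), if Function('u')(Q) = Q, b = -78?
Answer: Rational(303710, 177) ≈ 1715.9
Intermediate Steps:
Mul(-22, Add(b, Pow(Add(142, Mul(7, Add(1, Function('u')(4)))), -1))) = Mul(-22, Add(-78, Pow(Add(142, Mul(7, Add(1, 4))), -1))) = Mul(-22, Add(-78, Pow(Add(142, Mul(7, 5)), -1))) = Mul(-22, Add(-78, Pow(Add(142, 35), -1))) = Mul(-22, Add(-78, Pow(177, -1))) = Mul(-22, Add(-78, Rational(1, 177))) = Mul(-22, Rational(-13805, 177)) = Rational(303710, 177)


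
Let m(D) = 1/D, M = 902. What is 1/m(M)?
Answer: 902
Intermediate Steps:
1/m(M) = 1/(1/902) = 902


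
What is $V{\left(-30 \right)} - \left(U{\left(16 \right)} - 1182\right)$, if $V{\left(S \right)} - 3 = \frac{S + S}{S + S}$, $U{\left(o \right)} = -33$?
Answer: $1219$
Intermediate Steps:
$V{\left(S \right)} = 4$ ($V{\left(S \right)} = 3 + \frac{S + S}{S + S} = 3 + \frac{2 S}{2 S} = 3 + 2 S \frac{1}{2 S} = 3 + 1 = 4$)
$V{\left(-30 \right)} - \left(U{\left(16 \right)} - 1182\right) = 4 - \left(-33 - 1182\right) = 4 - -1215 = 4 + 1215 = 1219$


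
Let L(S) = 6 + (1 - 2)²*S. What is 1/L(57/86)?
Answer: 86/573 ≈ 0.15009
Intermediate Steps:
L(S) = 6 + S (L(S) = 6 + (-1)²*S = 6 + 1*S = 6 + S)
1/L(57/86) = 1/(6 + 57/86) = 1/(573/86) = 86/573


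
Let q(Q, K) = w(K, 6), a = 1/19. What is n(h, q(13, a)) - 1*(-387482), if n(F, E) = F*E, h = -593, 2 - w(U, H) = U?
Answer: 7340217/19 ≈ 3.8633e+5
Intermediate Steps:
w(U, H) = 2 - U
a = 1/19 ≈ 0.052632
q(Q, K) = 2 - K
n(F, E) = E*F
n(h, q(13, a)) - 1*(-387482) = (2 - 1*1/19)*(-593) - 1*(-387482) = (2 - 1/19)*(-593) + 387482 = (37/19)*(-593) + 387482 = -21941/19 + 387482 = 7340217/19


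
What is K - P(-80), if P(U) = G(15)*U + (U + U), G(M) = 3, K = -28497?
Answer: -28097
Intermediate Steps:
P(U) = 5*U (P(U) = 3*U + (U + U) = 3*U + 2*U = 5*U)
K - P(-80) = -28497 - 5*(-80) = -28497 - 1*(-400) = -28497 + 400 = -28097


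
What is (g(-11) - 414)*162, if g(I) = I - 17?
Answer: -71604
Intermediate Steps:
g(I) = -17 + I
(g(-11) - 414)*162 = ((-17 - 11) - 414)*162 = (-28 - 414)*162 = -442*162 = -71604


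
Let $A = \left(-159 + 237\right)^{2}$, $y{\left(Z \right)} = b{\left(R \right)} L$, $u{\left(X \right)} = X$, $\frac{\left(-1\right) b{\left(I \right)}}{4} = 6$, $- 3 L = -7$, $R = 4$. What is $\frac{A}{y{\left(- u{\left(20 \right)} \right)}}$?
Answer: $- \frac{1521}{14} \approx -108.64$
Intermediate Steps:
$L = \frac{7}{3}$ ($L = \left(- \frac{1}{3}\right) \left(-7\right) = \frac{7}{3} \approx 2.3333$)
$b{\left(I \right)} = -24$ ($b{\left(I \right)} = \left(-4\right) 6 = -24$)
$y{\left(Z \right)} = -56$ ($y{\left(Z \right)} = \left(-24\right) \frac{7}{3} = -56$)
$A = 6084$ ($A = 78^{2} = 6084$)
$\frac{A}{y{\left(- u{\left(20 \right)} \right)}} = \frac{6084}{-56} = 6084 \left(- \frac{1}{56}\right) = - \frac{1521}{14}$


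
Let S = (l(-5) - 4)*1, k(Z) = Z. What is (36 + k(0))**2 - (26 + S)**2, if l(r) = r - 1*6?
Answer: 1175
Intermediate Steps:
l(r) = -6 + r (l(r) = r - 6 = -6 + r)
S = -15 (S = ((-6 - 5) - 4)*1 = (-11 - 4)*1 = -15*1 = -15)
(36 + k(0))**2 - (26 + S)**2 = (36 + 0)**2 - (26 - 15)**2 = 36**2 - 1*11**2 = 1296 - 1*121 = 1296 - 121 = 1175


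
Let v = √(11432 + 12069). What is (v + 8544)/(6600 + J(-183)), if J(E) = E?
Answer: 2848/2139 + √23501/6417 ≈ 1.3554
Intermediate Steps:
v = √23501 ≈ 153.30
(v + 8544)/(6600 + J(-183)) = (√23501 + 8544)/(6600 - 183) = (8544 + √23501)/6417 = (8544 + √23501)*(1/6417) = 2848/2139 + √23501/6417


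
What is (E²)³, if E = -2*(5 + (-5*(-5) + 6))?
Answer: 139314069504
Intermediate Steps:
E = -72 (E = -2*(5 + (25 + 6)) = -2*(5 + 31) = -2*36 = -72)
(E²)³ = ((-72)²)³ = 5184³ = 139314069504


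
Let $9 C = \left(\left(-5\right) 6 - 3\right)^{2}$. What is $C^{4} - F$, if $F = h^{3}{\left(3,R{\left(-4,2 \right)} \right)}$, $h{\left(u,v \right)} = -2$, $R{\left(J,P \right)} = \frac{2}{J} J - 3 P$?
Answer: $214358889$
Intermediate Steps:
$R{\left(J,P \right)} = 2 - 3 P$
$F = -8$ ($F = \left(-2\right)^{3} = -8$)
$C = 121$ ($C = \frac{\left(\left(-5\right) 6 - 3\right)^{2}}{9} = \frac{\left(-30 - 3\right)^{2}}{9} = \frac{\left(-33\right)^{2}}{9} = \frac{1}{9} \cdot 1089 = 121$)
$C^{4} - F = 121^{4} - -8 = 214358881 + 8 = 214358889$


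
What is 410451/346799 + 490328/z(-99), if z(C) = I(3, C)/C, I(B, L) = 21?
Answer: -5611490709219/2427593 ≈ -2.3115e+6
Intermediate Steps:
z(C) = 21/C
410451/346799 + 490328/z(-99) = 410451/346799 + 490328/((21/(-99))) = 410451*(1/346799) + 490328/((21*(-1/99))) = 410451/346799 + 490328/(-7/33) = 410451/346799 + 490328*(-33/7) = 410451/346799 - 16180824/7 = -5611490709219/2427593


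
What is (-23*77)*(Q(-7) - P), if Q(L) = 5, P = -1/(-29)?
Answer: -255024/29 ≈ -8793.9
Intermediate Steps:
P = 1/29 (P = -1*(-1/29) = 1/29 ≈ 0.034483)
(-23*77)*(Q(-7) - P) = (-23*77)*(5 - 1*1/29) = -1771*(5 - 1/29) = -1771*144/29 = -255024/29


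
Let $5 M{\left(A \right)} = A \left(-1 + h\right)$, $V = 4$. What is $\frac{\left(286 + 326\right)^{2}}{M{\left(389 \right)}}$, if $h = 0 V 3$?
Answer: $- \frac{1872720}{389} \approx -4814.2$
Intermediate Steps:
$h = 0$ ($h = 0 \cdot 4 \cdot 3 = 0 \cdot 3 = 0$)
$M{\left(A \right)} = - \frac{A}{5}$ ($M{\left(A \right)} = \frac{A \left(-1 + 0\right)}{5} = \frac{A \left(-1\right)}{5} = \frac{\left(-1\right) A}{5} = - \frac{A}{5}$)
$\frac{\left(286 + 326\right)^{2}}{M{\left(389 \right)}} = \frac{\left(286 + 326\right)^{2}}{\left(- \frac{1}{5}\right) 389} = \frac{612^{2}}{- \frac{389}{5}} = 374544 \left(- \frac{5}{389}\right) = - \frac{1872720}{389}$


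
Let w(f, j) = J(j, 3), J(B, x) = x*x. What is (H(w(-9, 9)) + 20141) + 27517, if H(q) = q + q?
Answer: 47676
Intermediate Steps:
J(B, x) = x²
w(f, j) = 9 (w(f, j) = 3² = 9)
H(q) = 2*q
(H(w(-9, 9)) + 20141) + 27517 = (2*9 + 20141) + 27517 = (18 + 20141) + 27517 = 20159 + 27517 = 47676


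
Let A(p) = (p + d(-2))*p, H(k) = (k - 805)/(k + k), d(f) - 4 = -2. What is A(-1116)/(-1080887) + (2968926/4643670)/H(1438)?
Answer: 929151535824412/529534307473095 ≈ 1.7547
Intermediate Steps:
d(f) = 2 (d(f) = 4 - 2 = 2)
H(k) = (-805 + k)/(2*k) (H(k) = (-805 + k)/((2*k)) = (-805 + k)*(1/(2*k)) = (-805 + k)/(2*k))
A(p) = p*(2 + p) (A(p) = (p + 2)*p = (2 + p)*p = p*(2 + p))
A(-1116)/(-1080887) + (2968926/4643670)/H(1438) = -1116*(2 - 1116)/(-1080887) + (2968926/4643670)/(((½)*(-805 + 1438)/1438)) = -1116*(-1114)*(-1/1080887) + (2968926*(1/4643670))/(((½)*(1/1438)*633)) = 1243224*(-1/1080887) + 494821/(773945*(633/2876)) = -1243224/1080887 + (494821/773945)*(2876/633) = -1243224/1080887 + 1423105196/489907185 = 929151535824412/529534307473095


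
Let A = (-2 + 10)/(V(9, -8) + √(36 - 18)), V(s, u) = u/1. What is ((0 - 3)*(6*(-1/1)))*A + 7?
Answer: -415/23 - 216*√2/23 ≈ -31.325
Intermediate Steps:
V(s, u) = u (V(s, u) = u*1 = u)
A = 8/(-8 + 3*√2) (A = (-2 + 10)/(-8 + √(36 - 18)) = 8/(-8 + √18) = 8/(-8 + 3*√2) ≈ -2.1292)
((0 - 3)*(6*(-1/1)))*A + 7 = ((0 - 3)*(6*(-1/1)))*(-32/23 - 12*√2/23) + 7 = (-18*(-1*1))*(-32/23 - 12*√2/23) + 7 = (-18*(-1))*(-32/23 - 12*√2/23) + 7 = (-3*(-6))*(-32/23 - 12*√2/23) + 7 = 18*(-32/23 - 12*√2/23) + 7 = (-576/23 - 216*√2/23) + 7 = -415/23 - 216*√2/23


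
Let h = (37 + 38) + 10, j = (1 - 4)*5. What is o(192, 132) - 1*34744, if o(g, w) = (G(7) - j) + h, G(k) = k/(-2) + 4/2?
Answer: -69291/2 ≈ -34646.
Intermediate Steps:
G(k) = 2 - k/2 (G(k) = k*(-1/2) + 4*(1/2) = -k/2 + 2 = 2 - k/2)
j = -15 (j = -3*5 = -15)
h = 85 (h = 75 + 10 = 85)
o(g, w) = 197/2 (o(g, w) = ((2 - 1/2*7) - 1*(-15)) + 85 = ((2 - 7/2) + 15) + 85 = (-3/2 + 15) + 85 = 27/2 + 85 = 197/2)
o(192, 132) - 1*34744 = 197/2 - 1*34744 = 197/2 - 34744 = -69291/2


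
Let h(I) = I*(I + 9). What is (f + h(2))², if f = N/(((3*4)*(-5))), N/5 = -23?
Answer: 82369/144 ≈ 572.01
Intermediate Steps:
N = -115 (N = 5*(-23) = -115)
h(I) = I*(9 + I)
f = 23/12 (f = -115/((3*4)*(-5)) = -115/(12*(-5)) = -115/(-60) = -115*(-1/60) = 23/12 ≈ 1.9167)
(f + h(2))² = (23/12 + 2*(9 + 2))² = (23/12 + 2*11)² = (23/12 + 22)² = (287/12)² = 82369/144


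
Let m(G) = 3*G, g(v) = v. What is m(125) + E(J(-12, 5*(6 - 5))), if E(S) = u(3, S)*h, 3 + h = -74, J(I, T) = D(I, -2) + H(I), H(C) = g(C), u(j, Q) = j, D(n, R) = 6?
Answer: 144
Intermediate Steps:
H(C) = C
J(I, T) = 6 + I
h = -77 (h = -3 - 74 = -77)
E(S) = -231 (E(S) = 3*(-77) = -231)
m(125) + E(J(-12, 5*(6 - 5))) = 3*125 - 231 = 375 - 231 = 144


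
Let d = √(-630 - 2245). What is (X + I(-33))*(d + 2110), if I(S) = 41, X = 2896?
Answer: 6197070 + 14685*I*√115 ≈ 6.1971e+6 + 1.5748e+5*I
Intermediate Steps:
d = 5*I*√115 (d = √(-2875) = 5*I*√115 ≈ 53.619*I)
(X + I(-33))*(d + 2110) = (2896 + 41)*(5*I*√115 + 2110) = 2937*(2110 + 5*I*√115) = 6197070 + 14685*I*√115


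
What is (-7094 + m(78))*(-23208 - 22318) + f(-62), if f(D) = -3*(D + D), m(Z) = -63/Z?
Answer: 322998587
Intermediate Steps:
f(D) = -6*D
(-7094 + m(78))*(-23208 - 22318) + f(-62) = (-7094 - 63/78)*(-23208 - 22318) - 6*(-62) = (-7094 - 63*1/78)*(-45526) + 372 = (-7094 - 21/26)*(-45526) + 372 = -184465/26*(-45526) + 372 = 322998215 + 372 = 322998587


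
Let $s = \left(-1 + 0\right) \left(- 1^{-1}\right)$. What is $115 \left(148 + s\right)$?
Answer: $17135$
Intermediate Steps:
$s = 1$ ($s = - \left(-1\right) 1 = \left(-1\right) \left(-1\right) = 1$)
$115 \left(148 + s\right) = 115 \left(148 + 1\right) = 115 \cdot 149 = 17135$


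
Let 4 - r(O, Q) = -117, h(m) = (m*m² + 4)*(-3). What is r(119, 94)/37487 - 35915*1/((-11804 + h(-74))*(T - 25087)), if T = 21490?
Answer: 47755365407/14757166608144 ≈ 0.0032361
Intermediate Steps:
h(m) = -12 - 3*m³ (h(m) = (m³ + 4)*(-3) = (4 + m³)*(-3) = -12 - 3*m³)
r(O, Q) = 121 (r(O, Q) = 4 - 1*(-117) = 4 + 117 = 121)
r(119, 94)/37487 - 35915*1/((-11804 + h(-74))*(T - 25087)) = 121/37487 - 35915*1/((-11804 + (-12 - 3*(-74)³))*(21490 - 25087)) = 121*(1/37487) - 35915*(-1/(3597*(-11804 + (-12 - 3*(-405224))))) = 121/37487 - 35915*(-1/(3597*(-11804 + (-12 + 1215672)))) = 121/37487 - 35915*(-1/(3597*(-11804 + 1215660))) = 121/37487 - 35915/(1203856*(-3597)) = 121/37487 - 35915/(-4330270032) = 121/37487 - 35915*(-1/4330270032) = 121/37487 + 3265/393660912 = 47755365407/14757166608144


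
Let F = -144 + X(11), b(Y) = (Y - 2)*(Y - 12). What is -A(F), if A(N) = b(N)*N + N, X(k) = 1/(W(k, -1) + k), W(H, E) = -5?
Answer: 706072943/216 ≈ 3.2689e+6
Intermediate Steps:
b(Y) = (-12 + Y)*(-2 + Y) (b(Y) = (-2 + Y)*(-12 + Y) = (-12 + Y)*(-2 + Y))
X(k) = 1/(-5 + k)
F = -863/6 (F = -144 + 1/(-5 + 11) = -144 + 1/6 = -144 + ⅙ = -863/6 ≈ -143.83)
A(N) = N + N*(24 + N² - 14*N) (A(N) = (24 + N² - 14*N)*N + N = N*(24 + N² - 14*N) + N = N + N*(24 + N² - 14*N))
-A(F) = -(-863)*(25 + (-863/6)² - 14*(-863/6))/6 = -(-863)*(25 + 744769/36 + 6041/3)/6 = -(-863)*818161/(6*36) = -1*(-706072943/216) = 706072943/216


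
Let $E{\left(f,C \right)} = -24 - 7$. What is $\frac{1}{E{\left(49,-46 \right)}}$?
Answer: $- \frac{1}{31} \approx -0.032258$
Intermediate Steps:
$E{\left(f,C \right)} = -31$
$\frac{1}{E{\left(49,-46 \right)}} = \frac{1}{-31} = - \frac{1}{31}$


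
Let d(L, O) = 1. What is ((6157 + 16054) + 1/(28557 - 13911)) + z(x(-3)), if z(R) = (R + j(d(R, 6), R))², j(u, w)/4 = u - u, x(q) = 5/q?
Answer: 976028971/43938 ≈ 22214.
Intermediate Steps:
j(u, w) = 0 (j(u, w) = 4*(u - u) = 4*0 = 0)
z(R) = R² (z(R) = (R + 0)² = R²)
((6157 + 16054) + 1/(28557 - 13911)) + z(x(-3)) = ((6157 + 16054) + 1/(28557 - 13911)) + (5/(-3))² = (22211 + 1/14646) + (5*(-⅓))² = (22211 + 1/14646) + (-5/3)² = 325302307/14646 + 25/9 = 976028971/43938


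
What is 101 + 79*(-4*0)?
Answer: 101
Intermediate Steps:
101 + 79*(-4*0) = 101 + 79*0 = 101 + 0 = 101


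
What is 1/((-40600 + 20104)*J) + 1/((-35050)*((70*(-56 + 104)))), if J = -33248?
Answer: -419407/59712144576000 ≈ -7.0238e-9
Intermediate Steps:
1/((-40600 + 20104)*J) + 1/((-35050)*((70*(-56 + 104)))) = 1/((-40600 + 20104)*(-33248)) + 1/((-35050)*((70*(-56 + 104)))) = -1/33248/(-20496) - 1/(35050*(70*48)) = -1/20496*(-1/33248) - 1/35050/3360 = 1/681451008 - 1/35050*1/3360 = 1/681451008 - 1/117768000 = -419407/59712144576000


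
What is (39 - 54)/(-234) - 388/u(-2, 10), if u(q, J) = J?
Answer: -15107/390 ≈ -38.736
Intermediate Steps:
(39 - 54)/(-234) - 388/u(-2, 10) = (39 - 54)/(-234) - 388/10 = -15*(-1/234) - 388*1/10 = 5/78 - 194/5 = -15107/390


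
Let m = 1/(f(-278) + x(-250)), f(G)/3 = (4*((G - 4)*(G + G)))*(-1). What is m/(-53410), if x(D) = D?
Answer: 1/100504481140 ≈ 9.9498e-12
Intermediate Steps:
f(G) = -24*G*(-4 + G) (f(G) = 3*((4*((G - 4)*(G + G)))*(-1)) = 3*((4*((-4 + G)*(2*G)))*(-1)) = 3*((4*(2*G*(-4 + G)))*(-1)) = 3*((8*G*(-4 + G))*(-1)) = 3*(-8*G*(-4 + G)) = -24*G*(-4 + G))
m = -1/1881754 (m = 1/(24*(-278)*(4 - 1*(-278)) - 250) = 1/(24*(-278)*(4 + 278) - 250) = 1/(24*(-278)*282 - 250) = 1/(-1881504 - 250) = 1/(-1881754) = -1/1881754 ≈ -5.3142e-7)
m/(-53410) = -1/1881754/(-53410) = -1/1881754*(-1/53410) = 1/100504481140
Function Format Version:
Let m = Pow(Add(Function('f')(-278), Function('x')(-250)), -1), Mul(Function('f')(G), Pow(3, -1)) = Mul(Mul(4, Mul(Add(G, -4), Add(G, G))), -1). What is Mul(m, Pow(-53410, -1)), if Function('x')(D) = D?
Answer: Rational(1, 100504481140) ≈ 9.9498e-12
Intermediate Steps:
Function('f')(G) = Mul(-24, G, Add(-4, G)) (Function('f')(G) = Mul(3, Mul(Mul(4, Mul(Add(G, -4), Add(G, G))), -1)) = Mul(3, Mul(Mul(4, Mul(Add(-4, G), Mul(2, G))), -1)) = Mul(3, Mul(Mul(4, Mul(2, G, Add(-4, G))), -1)) = Mul(3, Mul(Mul(8, G, Add(-4, G)), -1)) = Mul(3, Mul(-8, G, Add(-4, G))) = Mul(-24, G, Add(-4, G)))
m = Rational(-1, 1881754) (m = Pow(Add(Mul(24, -278, Add(4, Mul(-1, -278))), -250), -1) = Pow(Add(Mul(24, -278, Add(4, 278)), -250), -1) = Pow(Add(Mul(24, -278, 282), -250), -1) = Pow(Add(-1881504, -250), -1) = Pow(-1881754, -1) = Rational(-1, 1881754) ≈ -5.3142e-7)
Mul(m, Pow(-53410, -1)) = Mul(Rational(-1, 1881754), Pow(-53410, -1)) = Mul(Rational(-1, 1881754), Rational(-1, 53410)) = Rational(1, 100504481140)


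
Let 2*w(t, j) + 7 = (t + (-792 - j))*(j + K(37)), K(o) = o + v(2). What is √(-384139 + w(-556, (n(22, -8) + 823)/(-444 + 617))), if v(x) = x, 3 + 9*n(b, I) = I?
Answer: I*√4011977121146/3114 ≈ 643.22*I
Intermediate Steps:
n(b, I) = -⅓ + I/9
K(o) = 2 + o (K(o) = o + 2 = 2 + o)
w(t, j) = -7/2 + (39 + j)*(-792 + t - j)/2 (w(t, j) = -7/2 + ((t + (-792 - j))*(j + (2 + 37)))/2 = -7/2 + ((-792 + t - j)*(j + 39))/2 = -7/2 + ((-792 + t - j)*(39 + j))/2 = -7/2 + ((39 + j)*(-792 + t - j))/2 = -7/2 + (39 + j)*(-792 + t - j)/2)
√(-384139 + w(-556, (n(22, -8) + 823)/(-444 + 617))) = √(-384139 + (-30895/2 - 831*((-⅓ + (⅑)*(-8)) + 823)/(2*(-444 + 617)) - ((-⅓ + (⅑)*(-8)) + 823)²/(-444 + 617)²/2 + (39/2)*(-556) + (½)*(((-⅓ + (⅑)*(-8)) + 823)/(-444 + 617))*(-556))) = √(-384139 + (-30895/2 - 831*((-⅓ - 8/9) + 823)/(2*173) - ((-⅓ - 8/9) + 823)²/29929/2 - 10842 + (½)*(((-⅓ - 8/9) + 823)/173)*(-556))) = √(-384139 + (-30895/2 - 831*(-11/9 + 823)/(2*173) - (-11/9 + 823)²/29929/2 - 10842 + (½)*((-11/9 + 823)*(1/173))*(-556))) = √(-384139 + (-30895/2 - 1024346/(3*173) - ((7396/9)*(1/173))²/2 - 10842 + (½)*((7396/9)*(1/173))*(-556))) = √(-384139 + (-30895/2 - 831/2*7396/1557 - (7396/1557)²/2 - 10842 + (½)*(7396/1557)*(-556))) = √(-384139 + (-30895/2 - 1024346/519 - ½*54700816/2424249 - 10842 - 2056088/1557)) = √(-384139 + (-30895/2 - 1024346/519 - 27350408/2424249 - 10842 - 2056088/1557)) = √(-384139 - 143491387351/4848498) = √(-2005988560573/4848498) = I*√4011977121146/3114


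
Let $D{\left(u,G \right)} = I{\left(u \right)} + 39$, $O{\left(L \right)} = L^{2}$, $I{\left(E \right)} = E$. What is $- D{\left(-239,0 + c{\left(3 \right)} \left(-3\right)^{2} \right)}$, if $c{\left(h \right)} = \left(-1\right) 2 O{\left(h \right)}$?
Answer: $200$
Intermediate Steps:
$c{\left(h \right)} = - 2 h^{2}$ ($c{\left(h \right)} = \left(-1\right) 2 h^{2} = - 2 h^{2}$)
$D{\left(u,G \right)} = 39 + u$ ($D{\left(u,G \right)} = u + 39 = 39 + u$)
$- D{\left(-239,0 + c{\left(3 \right)} \left(-3\right)^{2} \right)} = - (39 - 239) = \left(-1\right) \left(-200\right) = 200$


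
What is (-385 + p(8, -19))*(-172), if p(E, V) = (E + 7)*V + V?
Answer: 118508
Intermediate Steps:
p(E, V) = V + V*(7 + E) (p(E, V) = (7 + E)*V + V = V*(7 + E) + V = V + V*(7 + E))
(-385 + p(8, -19))*(-172) = (-385 - 19*(8 + 8))*(-172) = (-385 - 19*16)*(-172) = (-385 - 304)*(-172) = -689*(-172) = 118508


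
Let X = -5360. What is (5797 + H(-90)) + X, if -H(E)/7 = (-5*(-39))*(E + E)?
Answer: 246137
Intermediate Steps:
H(E) = -2730*E (H(E) = -7*(-5*(-39))*(E + E) = -1365*2*E = -2730*E)
(5797 + H(-90)) + X = (5797 - 2730*(-90)) - 5360 = (5797 + 245700) - 5360 = 251497 - 5360 = 246137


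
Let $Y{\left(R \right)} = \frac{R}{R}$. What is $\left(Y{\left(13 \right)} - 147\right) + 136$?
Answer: $-10$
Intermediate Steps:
$Y{\left(R \right)} = 1$
$\left(Y{\left(13 \right)} - 147\right) + 136 = \left(1 - 147\right) + 136 = -146 + 136 = -10$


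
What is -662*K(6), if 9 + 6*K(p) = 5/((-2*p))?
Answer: 37403/36 ≈ 1039.0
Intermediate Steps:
K(p) = -3/2 - 5/(12*p) (K(p) = -3/2 + (5/((-2*p)))/6 = -3/2 + (5*(-1/(2*p)))/6 = -3/2 + (-5/(2*p))/6 = -3/2 - 5/(12*p))
-662*K(6) = -331*(-5 - 18*6)/(6*6) = -331*(-5 - 108)/(6*6) = -331*(-113)/(6*6) = -662*(-113/72) = 37403/36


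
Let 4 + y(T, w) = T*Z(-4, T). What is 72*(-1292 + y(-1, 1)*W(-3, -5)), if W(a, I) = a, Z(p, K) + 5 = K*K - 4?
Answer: -93888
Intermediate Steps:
Z(p, K) = -9 + K**2 (Z(p, K) = -5 + (K*K - 4) = -5 + (K**2 - 4) = -5 + (-4 + K**2) = -9 + K**2)
y(T, w) = -4 + T*(-9 + T**2)
72*(-1292 + y(-1, 1)*W(-3, -5)) = 72*(-1292 + (-4 - (-9 + (-1)**2))*(-3)) = 72*(-1292 + (-4 - (-9 + 1))*(-3)) = 72*(-1292 + (-4 - 1*(-8))*(-3)) = 72*(-1292 + (-4 + 8)*(-3)) = 72*(-1292 + 4*(-3)) = 72*(-1292 - 12) = 72*(-1304) = -93888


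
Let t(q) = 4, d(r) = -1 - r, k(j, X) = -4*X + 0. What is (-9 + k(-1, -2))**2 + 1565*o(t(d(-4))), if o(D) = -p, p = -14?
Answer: 21911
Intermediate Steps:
k(j, X) = -4*X
o(D) = 14 (o(D) = -1*(-14) = 14)
(-9 + k(-1, -2))**2 + 1565*o(t(d(-4))) = (-9 - 4*(-2))**2 + 1565*14 = (-9 + 8)**2 + 21910 = (-1)**2 + 21910 = 1 + 21910 = 21911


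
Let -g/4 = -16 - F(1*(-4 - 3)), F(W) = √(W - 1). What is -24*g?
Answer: -1536 - 192*I*√2 ≈ -1536.0 - 271.53*I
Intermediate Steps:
F(W) = √(-1 + W)
g = 64 + 8*I*√2 (g = -4*(-16 - √(-1 + 1*(-4 - 3))) = -4*(-16 - √(-1 + 1*(-7))) = -4*(-16 - √(-1 - 7)) = -4*(-16 - √(-8)) = -4*(-16 - 2*I*√2) = 64 + 8*I*√2 ≈ 64.0 + 11.314*I)
-24*g = -24*(64 + 8*I*√2) = -1536 - 192*I*√2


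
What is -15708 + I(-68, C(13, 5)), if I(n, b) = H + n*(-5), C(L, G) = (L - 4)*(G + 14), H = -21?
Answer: -15389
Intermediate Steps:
C(L, G) = (-4 + L)*(14 + G)
I(n, b) = -21 - 5*n (I(n, b) = -21 + n*(-5) = -21 - 5*n)
-15708 + I(-68, C(13, 5)) = -15708 + (-21 - 5*(-68)) = -15708 + (-21 + 340) = -15708 + 319 = -15389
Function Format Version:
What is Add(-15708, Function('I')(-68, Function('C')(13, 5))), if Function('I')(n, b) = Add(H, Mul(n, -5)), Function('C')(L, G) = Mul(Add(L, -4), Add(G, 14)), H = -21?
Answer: -15389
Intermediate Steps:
Function('C')(L, G) = Mul(Add(-4, L), Add(14, G))
Function('I')(n, b) = Add(-21, Mul(-5, n)) (Function('I')(n, b) = Add(-21, Mul(n, -5)) = Add(-21, Mul(-5, n)))
Add(-15708, Function('I')(-68, Function('C')(13, 5))) = Add(-15708, Add(-21, Mul(-5, -68))) = Add(-15708, Add(-21, 340)) = Add(-15708, 319) = -15389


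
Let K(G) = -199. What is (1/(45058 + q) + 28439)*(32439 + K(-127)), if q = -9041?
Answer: 33023027839360/36017 ≈ 9.1687e+8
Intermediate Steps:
(1/(45058 + q) + 28439)*(32439 + K(-127)) = (1/(45058 - 9041) + 28439)*(32439 - 199) = (1/36017 + 28439)*32240 = (1024287464/36017)*32240 = 33023027839360/36017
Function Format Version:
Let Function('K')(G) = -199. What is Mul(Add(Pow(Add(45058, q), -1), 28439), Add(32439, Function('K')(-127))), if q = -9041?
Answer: Rational(33023027839360, 36017) ≈ 9.1687e+8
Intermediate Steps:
Mul(Add(Pow(Add(45058, q), -1), 28439), Add(32439, Function('K')(-127))) = Mul(Add(Pow(Add(45058, -9041), -1), 28439), Add(32439, -199)) = Mul(Add(Pow(36017, -1), 28439), 32240) = Mul(Add(Rational(1, 36017), 28439), 32240) = Mul(Rational(1024287464, 36017), 32240) = Rational(33023027839360, 36017)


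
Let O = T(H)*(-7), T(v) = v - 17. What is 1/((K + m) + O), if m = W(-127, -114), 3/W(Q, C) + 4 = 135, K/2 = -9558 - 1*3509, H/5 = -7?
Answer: -131/3375867 ≈ -3.8805e-5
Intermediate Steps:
H = -35 (H = 5*(-7) = -35)
K = -26134 (K = 2*(-9558 - 1*3509) = 2*(-9558 - 3509) = 2*(-13067) = -26134)
T(v) = -17 + v
W(Q, C) = 3/131 (W(Q, C) = 3/(-4 + 135) = 3/131)
m = 3/131 ≈ 0.022901
O = 364 (O = (-17 - 35)*(-7) = -52*(-7) = 364)
1/((K + m) + O) = 1/((-26134 + 3/131) + 364) = 1/(-3423551/131 + 364) = 1/(-3375867/131) = -131/3375867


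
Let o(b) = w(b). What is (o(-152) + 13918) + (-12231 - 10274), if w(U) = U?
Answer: -8739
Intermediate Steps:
o(b) = b
(o(-152) + 13918) + (-12231 - 10274) = (-152 + 13918) + (-12231 - 10274) = 13766 - 22505 = -8739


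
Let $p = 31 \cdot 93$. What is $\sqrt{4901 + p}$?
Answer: $2 \sqrt{1946} \approx 88.227$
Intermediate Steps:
$p = 2883$
$\sqrt{4901 + p} = \sqrt{4901 + 2883} = \sqrt{7784} = 2 \sqrt{1946}$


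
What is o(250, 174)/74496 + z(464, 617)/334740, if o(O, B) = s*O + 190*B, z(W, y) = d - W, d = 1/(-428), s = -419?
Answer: -35714336531/37058842240 ≈ -0.96372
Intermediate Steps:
d = -1/428 ≈ -0.0023364
z(W, y) = -1/428 - W
o(O, B) = -419*O + 190*B
o(250, 174)/74496 + z(464, 617)/334740 = (-419*250 + 190*174)/74496 + (-1/428 - 1*464)/334740 = (-104750 + 33060)*(1/74496) + (-1/428 - 464)*(1/334740) = -71690*1/74496 - 198593/428*1/334740 = -35845/37248 - 198593/143268720 = -35714336531/37058842240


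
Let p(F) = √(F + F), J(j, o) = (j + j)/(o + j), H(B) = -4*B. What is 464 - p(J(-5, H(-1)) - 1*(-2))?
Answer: 464 - 2*√6 ≈ 459.10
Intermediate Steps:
J(j, o) = 2*j/(j + o) (J(j, o) = (2*j)/(j + o) = 2*j/(j + o))
p(F) = √2*√F (p(F) = √(2*F) = √2*√F)
464 - p(J(-5, H(-1)) - 1*(-2)) = 464 - √2*√(2*(-5)/(-5 - 4*(-1)) - 1*(-2)) = 464 - √2*√(2*(-5)/(-5 + 4) + 2) = 464 - √2*√(2*(-5)/(-1) + 2) = 464 - √2*√(2*(-5)*(-1) + 2) = 464 - √2*√(10 + 2) = 464 - √2*√12 = 464 - √2*2*√3 = 464 - 2*√6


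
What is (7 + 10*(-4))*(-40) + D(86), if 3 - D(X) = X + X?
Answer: 1151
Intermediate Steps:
D(X) = 3 - 2*X (D(X) = 3 - (X + X) = 3 - 2*X)
(7 + 10*(-4))*(-40) + D(86) = (7 + 10*(-4))*(-40) + (3 - 2*86) = (7 - 40)*(-40) + (3 - 172) = -33*(-40) - 169 = 1320 - 169 = 1151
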